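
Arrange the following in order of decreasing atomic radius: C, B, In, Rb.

Rb > In > B > C

B is in period 2, group 13; C is in period 2, group 14; Rb is in period 5, group 1; In is in period 5, group 13.
Atomic radius shrinks across a period as nuclear charge pulls the same shell inward, and grows down a group as new shells are added.
Neither a single period nor a single group — weigh both effects.
B > C: B lies to the left of C in period 2, so the across-period effect alone puts B larger.
In > B: In sits below B in group 13, so the down-group effect alone puts In larger.
Rb > In: both are in period 5; the period trend gives Rb the larger value.
Approximate values (pm): B 85, C 75, Rb 210, In 142.
So from largest to smallest: Rb > In > B > C.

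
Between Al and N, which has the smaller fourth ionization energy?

After 3 electrons have been removed, what remains? Al³⁺ is the bare [Ne] core; N³⁺ still has 2 valence electrons.
Core electrons are held far more tightly than valence electrons, so Al tops the IE_4 order.
The numbers (kJ/mol): Al 11577, N 7475.
Hence IE_4: N < Al.

N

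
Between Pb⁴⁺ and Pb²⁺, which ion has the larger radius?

Pb²⁺

Both ions have Z = 82 protons, but Pb⁴⁺ has lost more electrons, so its remaining electrons feel a larger effective nuclear charge per electron and are pulled in more tightly.
Higher positive charge → smaller ion, so Pb²⁺ > Pb⁴⁺.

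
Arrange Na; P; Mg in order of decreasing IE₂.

Na > P > Mg

Consider each +1 ion: Na⁺ is the bare [Ne] core; P⁺ still has 4 valence electrons; Mg⁺ still has 1 valence electron.
Breaking into a closed-shell core is much more expensive than removing a leftover valence electron — Na has the largest IE_2 here.
Valence configurations: P⁺ [Ne]3s²3p², Mg⁺ [Ne]3s¹.
Tabulated IE_2 (kJ/mol): Na 4562, P 1907, Mg 1451.
So the second ionization energies run Mg < P < Na.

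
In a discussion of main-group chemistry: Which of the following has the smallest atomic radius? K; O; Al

O

O is in period 2, group 16; Al is in period 3, group 13; K is in period 4, group 1.
Moving right in a period, electrons are added to the same shell under a stronger nuclear pull, so atoms get smaller; moving down, a new shell is opened and atoms get larger.
These span different periods and groups, so the two trends combine.
Al > O: both effects reinforce here, so Al is clearly the larger of the two.
K > Al: relative to Al, both the across-period and down-group shifts push K's atomic radius up.
Tabulated atomic radius (pm): O 63, Al 126, K 196.
The smallest atomic radius among these belongs to O.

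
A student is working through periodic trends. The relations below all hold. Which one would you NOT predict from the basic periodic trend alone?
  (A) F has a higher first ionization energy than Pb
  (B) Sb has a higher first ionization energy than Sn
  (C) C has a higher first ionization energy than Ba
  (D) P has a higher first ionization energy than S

The general trend: first ionization energy increases across a period and decreases down a group.
(A) F (period 2, group 17) vs Pb (period 6, group 14): the stated order agrees with the simple trend.
(B) Sb (period 5, group 15) vs Sn (period 5, group 14): the stated order agrees with the simple trend.
(C) C (period 2, group 14) vs Ba (period 6, group 2): the stated order agrees with the simple trend.
(D) P (period 3, group 15) vs S (period 3, group 16): the stated order contradicts the simple trend.
The exception is (D): S (3p⁴) ionizes more easily than half-filled P (3p³) because the paired 3p electron in S is pushed out by e⁻–e⁻ repulsion.

(D)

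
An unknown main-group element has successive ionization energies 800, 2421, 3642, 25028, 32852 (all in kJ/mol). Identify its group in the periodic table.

Group 13

Look for the largest jump between consecutive ionization energies: IE4/IE3 ≈ 6.9, far larger than any earlier ratio.
That jump marks the point where a core electron is being removed. So the atom has 3 valence electrons.
A main-group element with 3 valence electrons is in group 13.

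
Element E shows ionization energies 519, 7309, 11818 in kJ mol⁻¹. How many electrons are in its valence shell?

1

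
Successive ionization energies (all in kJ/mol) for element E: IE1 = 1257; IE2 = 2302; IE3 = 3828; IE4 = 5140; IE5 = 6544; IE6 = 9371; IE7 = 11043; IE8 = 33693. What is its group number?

Group 17

Look for the largest jump between consecutive ionization energies: IE8/IE7 ≈ 3.1, far larger than any earlier ratio.
That jump marks the point where a core electron is being removed. So the atom has 7 valence electrons.
A main-group element with 7 valence electrons is in group 17.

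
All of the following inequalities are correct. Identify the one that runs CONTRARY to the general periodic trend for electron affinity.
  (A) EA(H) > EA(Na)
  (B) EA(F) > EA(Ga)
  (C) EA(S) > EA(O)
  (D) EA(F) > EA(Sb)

The general trend: electron affinity increases across a period and decreases down a group.
(A) H (period 1, group 1) vs Na (period 3, group 1): the stated order agrees with the simple trend.
(B) F (period 2, group 17) vs Ga (period 4, group 13): the stated order agrees with the simple trend.
(C) S (period 3, group 16) vs O (period 2, group 16): the stated order contradicts the simple trend.
(D) F (period 2, group 17) vs Sb (period 5, group 15): the stated order agrees with the simple trend.
The exception is (C): the compact 2p subshell of O repels the added electron more than S's larger 3p does.

(C)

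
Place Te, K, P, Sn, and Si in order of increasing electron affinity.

K, P, Sn, Si, Te

Si is in period 3, group 14; P is in period 3, group 15; K is in period 4, group 1; Sn is in period 5, group 14; Te is in period 5, group 16.
Adding an electron releases more energy for atoms nearer the top right (short of the noble gases).
These span different periods and groups, so the two trends combine.
P > K: both effects reinforce here, so P is clearly the higher of the two.
Sn > P: this pair runs against the simple trend — see the exception note.
Si > Sn: they share group 14; the group trend gives Si the larger value.
Te > Si: period and group pull opposite ways; the across-period shift dominates (190 vs 134 kJ/mol).
Note the exception: Sn has a higher electron affinity than P, contrary to the simple trend — adding an electron to P's half-filled np³ subshell costs electron-pairing energy.
Note the exception: Si has a higher electron affinity than P, contrary to the simple trend — adding an electron to P's half-filled 3p³ is unfavourable, so Si (3p²) has the more exothermic EA.
For reference (kJ/mol): Si 134, P 72, K 48, Sn 107, Te 190.
So from lowest to highest: K < P < Sn < Si < Te.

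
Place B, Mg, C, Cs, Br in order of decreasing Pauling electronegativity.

B is in period 2, group 13; C is in period 2, group 14; Mg is in period 3, group 2; Br is in period 4, group 17; Cs is in period 6, group 1.
EN rises left→right (higher Z_eff, smaller atoms) and falls top→bottom (larger, more shielded atoms).
Here both period and group differ, so the two effects have to be weighed against each other.
Mg > Cs: relative to Cs, both the across-period and down-group shifts push Mg's electronegativity up.
B > Mg: both effects reinforce here, so B is clearly the higher of the two.
C > B: C lies to the right of B in period 2, so the across-period effect alone puts C higher.
Br > C: the two effects oppose for this pair; the across-period effect wins (2.96 vs 2.55).
For reference (Pauling): B 2.04, C 2.55, Mg 1.31, Br 2.96, Cs 0.79.
So from highest to lowest: Br > C > B > Mg > Cs.

Br > C > B > Mg > Cs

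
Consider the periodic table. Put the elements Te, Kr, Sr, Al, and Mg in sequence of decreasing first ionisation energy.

Mg is in period 3, group 2; Al is in period 3, group 13; Kr is in period 4, group 18; Sr is in period 5, group 2; Te is in period 5, group 16.
Removing the outermost electron gets harder across a period and easier down a group.
Here both period and group differ, so the two effects have to be weighed against each other.
Al > Sr: relative to Sr, both the across-period and down-group shifts push Al's first ionization energy up.
Mg > Al: this pair runs against the simple trend — see the exception note.
Te > Mg: period and group pull opposite ways; the across-period shift dominates (869 vs 738 kJ/mol).
Kr > Te: relative to Te, both the across-period and down-group shifts push Kr's first ionization energy up.
Note the exception: Mg has a higher first ionization energy than Al, contrary to the simple trend — Al's single 3p electron is easier to remove than one from Mg's filled 3s².
Tabulated first ionization energy (kJ/mol): Mg 738, Al 578, Kr 1351, Sr 550, Te 869.
So from highest to lowest: Kr > Te > Mg > Al > Sr.

Kr > Te > Mg > Al > Sr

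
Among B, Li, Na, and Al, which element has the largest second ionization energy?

The second ionization energy removes an electron from the +1 ion. For each element: B⁺ still has 2 valence electrons; Li⁺ is the bare [He] core; Na⁺ is the bare [Ne] core; Al⁺ still has 2 valence electrons.
Breaking into a closed-shell core is much more expensive than removing a leftover valence electron — Na and Li have the largest IE_2 here.
Valence configurations: B⁺ [He]2s², Al⁺ [Ne]3s².
Tabulated IE_2 (kJ/mol): B 2427, Li 7298, Na 4562, Al 1817.
Putting it together, IE_2: Al < B < Na < Li.

Li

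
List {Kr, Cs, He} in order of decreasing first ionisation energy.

He is in period 1, group 18; Kr is in period 4, group 18; Cs is in period 6, group 1.
First ionization energy rises across a period (greater Z_eff holds electrons more tightly) and falls down a group (valence electrons are farther from the nucleus).
These span different periods and groups, so the two trends combine.
Kr > Cs: both effects reinforce here, so Kr is clearly the higher of the two.
He > Kr: He sits above Kr in group 18, so the down-group effect alone puts He higher.
Approximate values (kJ/mol): He 2372, Kr 1351, Cs 376.
So from highest to lowest: He > Kr > Cs.

He > Kr > Cs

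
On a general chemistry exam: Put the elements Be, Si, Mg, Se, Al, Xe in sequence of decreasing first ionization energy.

Be is in period 2, group 2; Mg is in period 3, group 2; Al is in period 3, group 13; Si is in period 3, group 14; Se is in period 4, group 16; Xe is in period 5, group 18.
Removing the outermost electron gets harder across a period and easier down a group.
Here both period and group differ, so the two effects have to be weighed against each other.
Mg > Al: this pair runs against the simple trend — see the exception note.
Si > Mg: both are in period 3; the period trend gives Si the larger value.
Be > Si: period and group pull opposite ways; the down-group shift dominates (900 vs 786 kJ/mol).
Se > Be: the two effects oppose for this pair; the across-period effect wins (941 vs 900 kJ/mol).
Xe > Se: the two effects oppose for this pair; the across-period effect wins (1170 vs 941 kJ/mol).
Note the exception: Mg has a higher first ionization energy than Al, contrary to the simple trend — Al's single 3p electron is easier to remove than one from Mg's filled 3s².
Approximate values (kJ/mol): Be 900, Mg 738, Al 578, Si 786, Se 941, Xe 1170.
So from highest to lowest: Xe > Se > Be > Si > Mg > Al.

Xe, Se, Be, Si, Mg, Al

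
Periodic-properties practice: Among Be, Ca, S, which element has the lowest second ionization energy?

Ca

The second ionization energy removes an electron from the +1 ion. For each element: Be⁺ still has 1 valence electron; Ca⁺ still has 1 valence electron; S⁺ still has 5 valence electrons.
All are still removing valence electrons, so compare the +1 ions as you would atoms: IE_2 generally rises across a period (higher Z_eff) and falls down a group (larger shell), subject to the usual subshell exceptions.
Valence configurations: Be⁺ [He]2s¹, Ca⁺ [Ar]4s¹, S⁺ [Ne]3s²3p³.
Approximate IE_2 values (kJ/mol): Be 1757, Ca 1145, S 2252.
So the second ionization energies run Ca < Be < S.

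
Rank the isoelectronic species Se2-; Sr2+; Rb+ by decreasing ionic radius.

Se2- > Rb+ > Sr2+

All of these have 36 electrons, so size is governed by nuclear charge alone: the more protons, the stronger the pull on the same electron cloud, and the smaller the ion.
Nuclear charges: Sr2+ (Z=38), Rb+ (Z=37), Se2- (Z=34).
Largest to smallest: Se2- > Rb+ > Sr2+.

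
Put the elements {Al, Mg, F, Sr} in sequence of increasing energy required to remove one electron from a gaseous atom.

Sr < Al < Mg < F

F is in period 2, group 17; Mg is in period 3, group 2; Al is in period 3, group 13; Sr is in period 5, group 2.
Across a period the outer electron is held more tightly (higher IE₁); down a group it sits in a higher shell, more shielded, and comes off more easily.
These span different periods and groups, so the two trends combine.
Al > Sr: both effects reinforce here, so Al is clearly the higher of the two.
Mg > Al: this pair runs against the simple trend — see the exception note.
F > Mg: both effects reinforce here, so F is clearly the higher of the two.
Note the exception: Mg has a higher first ionization energy than Al, contrary to the simple trend — Al's single 3p electron is easier to remove than one from Mg's filled 3s².
Approximate values (kJ/mol): F 1681, Mg 738, Al 578, Sr 550.
So from lowest to highest: Sr < Al < Mg < F.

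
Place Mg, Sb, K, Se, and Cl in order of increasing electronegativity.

Electronegativity increases across a period and decreases down a group, tracking effective nuclear charge and atomic size.
These span different periods and groups, so the two trends combine.
Mg > K: both effects reinforce here, so Mg is clearly the higher of the two.
Sb > Mg: the two effects oppose for this pair; the across-period effect wins (2.05 vs 1.31).
Se > Sb: relative to Sb, both the across-period and down-group shifts push Se's electronegativity up.
Cl > Se: both effects reinforce here, so Cl is clearly the higher of the two.
Tabulated electronegativity (Pauling): Mg 1.31, Cl 3.16, K 0.82, Se 2.55, Sb 2.05.
So from lowest to highest: K < Mg < Sb < Se < Cl.

K, Mg, Sb, Se, Cl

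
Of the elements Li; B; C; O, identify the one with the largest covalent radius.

Li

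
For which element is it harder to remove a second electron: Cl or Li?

Li

The second ionization energy removes an electron from the +1 ion. For each element: Cl⁺ still has 6 valence electrons; Li⁺ is the bare [He] core.
Pulling an electron out of a noble-gas core costs far more than removing a remaining valence electron, so Li sits at the high end of IE_2.
Tabulated IE_2 (kJ/mol): Cl 2298, Li 7298.
Overall IE_2 order: Cl < Li.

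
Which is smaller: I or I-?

Forming I- adds 1 electron to I. More electron–electron repulsion in the same shell, with unchanged nuclear charge, lets the cloud expand.
An anion is larger than its parent atom: I- > I.

I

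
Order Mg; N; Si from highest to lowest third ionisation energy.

Mg > N > Si

IE_3 is the cost of taking one more electron from the +2 cation: Mg²⁺ is the bare [Ne] core; N²⁺ still has 3 valence electrons; Si²⁺ still has 2 valence electrons.
Breaking into a closed-shell core is much more expensive than removing a leftover valence electron — Mg has the largest IE_3 here.
Valence configurations: N²⁺ [He]2s²2p¹, Si²⁺ [Ne]3s².
The numbers (kJ/mol): Mg 7733, N 4578, Si 3232.
Overall IE_3 order: Si < N < Mg.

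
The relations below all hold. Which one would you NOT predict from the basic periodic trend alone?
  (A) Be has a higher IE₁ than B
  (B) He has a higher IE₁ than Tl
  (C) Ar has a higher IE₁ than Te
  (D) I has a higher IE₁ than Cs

(A)

The general trend: IE₁ increases across a period and decreases down a group.
(A) Be (period 2, group 2) vs B (period 2, group 13): the stated order contradicts the simple trend.
(B) He (period 1, group 18) vs Tl (period 6, group 13): the stated order agrees with the simple trend.
(C) Ar (period 3, group 18) vs Te (period 5, group 16): the stated order agrees with the simple trend.
(D) I (period 5, group 17) vs Cs (period 6, group 1): the stated order agrees with the simple trend.
The exception is (A): removing B's lone 2p electron is easier than breaking Be's filled 2s².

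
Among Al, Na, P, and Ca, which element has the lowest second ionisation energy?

Consider each +1 ion: Al⁺ still has 2 valence electrons; Na⁺ is the bare [Ne] core; P⁺ still has 4 valence electrons; Ca⁺ still has 1 valence electron.
Pulling an electron out of a noble-gas core costs far more than removing a remaining valence electron, so Na sits at the high end of IE_2.
Valence configurations: Al⁺ [Ne]3s², P⁺ [Ne]3s²3p², Ca⁺ [Ar]4s¹.
The numbers (kJ/mol): Al 1817, Na 4562, P 1907, Ca 1145.
Putting it together, IE_2: Ca < Al < P < Na.

Ca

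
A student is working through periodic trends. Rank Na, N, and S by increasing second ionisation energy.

Consider each +1 ion: Na⁺ is the bare [Ne] core; N⁺ still has 4 valence electrons; S⁺ still has 5 valence electrons.
Breaking into a closed-shell core is much more expensive than removing a leftover valence electron — Na has the largest IE_2 here.
Valence configurations: N⁺ [He]2s²2p², S⁺ [Ne]3s²3p³.
Tabulated IE_2 (kJ/mol): Na 4562, N 2856, S 2252.
Hence IE_2: S < N < Na.

S < N < Na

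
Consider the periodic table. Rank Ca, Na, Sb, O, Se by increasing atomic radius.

O < Se < Sb < Na < Ca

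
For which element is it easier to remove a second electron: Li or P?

P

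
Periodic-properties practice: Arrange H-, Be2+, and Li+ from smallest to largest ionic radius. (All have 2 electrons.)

Be2+, Li+, H-

All of these have 2 electrons, so size is governed by nuclear charge alone: the more protons, the stronger the pull on the same electron cloud, and the smaller the ion.
Nuclear charges: Be2+ (Z=4), Li+ (Z=3), H- (Z=1).
Smallest to largest: Be2+ < Li+ < H-.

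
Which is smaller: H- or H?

H

Forming H- adds 1 electron to H. More electron–electron repulsion in the same shell, with unchanged nuclear charge, lets the cloud expand.
An anion is larger than its parent atom: H- > H.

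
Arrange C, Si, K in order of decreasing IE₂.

K > C > Si

IE_2 is the cost of taking one more electron from the +1 cation: C⁺ still has 3 valence electrons; Si⁺ still has 3 valence electrons; K⁺ is the bare [Ar] core.
Pulling an electron out of a noble-gas core costs far more than removing a remaining valence electron, so K sits at the high end of IE_2.
Valence configurations: C⁺ [He]2s²2p¹, Si⁺ [Ne]3s²3p¹.
Tabulated IE_2 (kJ/mol): C 2353, Si 1577, K 3052.
So the second ionization energies run Si < C < K.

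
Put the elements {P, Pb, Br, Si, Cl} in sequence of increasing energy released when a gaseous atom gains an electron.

Si is in period 3, group 14; P is in period 3, group 15; Cl is in period 3, group 17; Br is in period 4, group 17; Pb is in period 6, group 14.
Adding an electron releases more energy for atoms nearer the top right (short of the noble gases).
Here both period and group differ, so the two effects have to be weighed against each other.
P > Pb: relative to Pb, both the across-period and down-group shifts push P's electron affinity up.
Si > P: this pair runs against the simple trend — see the exception note.
Br > Si: period and group pull opposite ways; the across-period shift dominates (325 vs 134 kJ/mol).
Cl > Br: they share group 17; the group trend gives Cl the larger value.
Note the exception: Si has a higher electron affinity than P, contrary to the simple trend — adding an electron to P's half-filled 3p³ is unfavourable, so Si (3p²) has the more exothermic EA.
Tabulated electron affinity (kJ/mol): Si 134, P 72, Cl 349, Br 325, Pb 35.
So from lowest to highest: Pb < P < Si < Br < Cl.

Pb < P < Si < Br < Cl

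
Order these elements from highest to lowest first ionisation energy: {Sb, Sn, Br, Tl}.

Across a period the outer electron is held more tightly (higher IE₁); down a group it sits in a higher shell, more shielded, and comes off more easily.
Neither a single period nor a single group — weigh both effects.
Sn > Tl: relative to Tl, both the across-period and down-group shifts push Sn's first ionization energy up.
Sb > Sn: both are in period 5; the period trend gives Sb the larger value.
Br > Sb: relative to Sb, both the across-period and down-group shifts push Br's first ionization energy up.
Tabulated first ionization energy (kJ/mol): Br 1140, Sn 709, Sb 831, Tl 589.
So from highest to lowest: Br > Sb > Sn > Tl.

Br, Sb, Sn, Tl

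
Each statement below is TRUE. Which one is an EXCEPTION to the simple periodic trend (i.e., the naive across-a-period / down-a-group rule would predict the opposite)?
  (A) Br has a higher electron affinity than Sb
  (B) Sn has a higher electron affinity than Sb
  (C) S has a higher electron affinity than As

(B)

The general trend: electron affinity increases across a period and decreases down a group.
(A) Br (period 4, group 17) vs Sb (period 5, group 15): the stated order agrees with the simple trend.
(B) Sn (period 5, group 14) vs Sb (period 5, group 15): the stated order contradicts the simple trend.
(C) S (period 3, group 16) vs As (period 4, group 15): the stated order agrees with the simple trend.
The exception is (B): adding an electron to Sb's half-filled 5p³ is unfavourable, so Sn has the more exothermic EA.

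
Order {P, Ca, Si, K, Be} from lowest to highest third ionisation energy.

P < Si < K < Ca < Be

Consider each +2 ion: P²⁺ still has 3 valence electrons; Ca²⁺ is the bare [Ar] core; Si²⁺ still has 2 valence electrons; K²⁺ is already 1 electron into the core; Be²⁺ is the bare [He] core.
Pulling an electron out of a noble-gas core costs far more than removing a remaining valence electron, so K, Ca and Be sit at the high end of IE_3.
Valence configurations: P²⁺ [Ne]3s²3p¹, Si²⁺ [Ne]3s².
P²⁺ loses a lone 3p electron whereas Si²⁺ must break into a filled 3s² pair, so IE_3(Si) > IE_3(P) even though P has the higher nuclear charge.
Approximate IE_3 values (kJ/mol): P 2914, Ca 4912, Si 3232, K 4420, Be 14849.
So the third ionization energies run P < Si < K < Ca < Be.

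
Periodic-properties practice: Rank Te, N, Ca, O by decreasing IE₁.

Across a period the outer electron is held more tightly (higher IE₁); down a group it sits in a higher shell, more shielded, and comes off more easily.
These span different periods and groups, so the two trends combine.
Te > Ca: period and group pull opposite ways; the across-period shift dominates (869 vs 590 kJ/mol).
O > Te: O sits above Te in group 16, so the down-group effect alone puts O higher.
N > O: this pair runs against the simple trend — see the exception note.
Note the exception: N has a higher first ionization energy than O, contrary to the simple trend — pairing an electron in O's 2p⁴ costs repulsion energy, so O ionizes more easily than half-filled N (2p³).
Tabulated first ionization energy (kJ/mol): N 1402, O 1314, Ca 590, Te 869.
So from highest to lowest: N > O > Te > Ca.

N > O > Te > Ca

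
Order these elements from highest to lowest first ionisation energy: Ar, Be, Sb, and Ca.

Removing the outermost electron gets harder across a period and easier down a group.
These span different periods and groups, so the two trends combine.
Sb > Ca: the two effects oppose for this pair; the across-period effect wins (831 vs 590 kJ/mol).
Be > Sb: period and group pull opposite ways; the down-group shift dominates (900 vs 831 kJ/mol).
Ar > Be: period and group pull opposite ways; the across-period shift dominates (1521 vs 900 kJ/mol).
Approximate values (kJ/mol): Be 900, Ar 1521, Ca 590, Sb 831.
So from highest to lowest: Ar > Be > Sb > Ca.

Ar > Be > Sb > Ca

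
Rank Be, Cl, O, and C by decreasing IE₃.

IE_3 is the cost of taking one more electron from the +2 cation: Be²⁺ is the bare [He] core; Cl²⁺ still has 5 valence electrons; O²⁺ still has 4 valence electrons; C²⁺ still has 2 valence electrons.
Breaking into a closed-shell core is much more expensive than removing a leftover valence electron — Be has the largest IE_3 here.
Valence configurations: Cl²⁺ [Ne]3s²3p³, O²⁺ [He]2s²2p², C²⁺ [He]2s².
Tabulated IE_3 (kJ/mol): Be 14849, Cl 3822, O 5300, C 4620.
So the third ionization energies run Cl < C < O < Be.

Be, O, C, Cl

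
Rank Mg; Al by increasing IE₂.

The second ionization energy removes an electron from the +1 ion. For each element: Mg⁺ still has 1 valence electron; Al⁺ still has 2 valence electrons.
All are still removing valence electrons, so compare the +1 ions as you would atoms: IE_2 generally rises across a period (higher Z_eff) and falls down a group (larger shell), subject to the usual subshell exceptions.
Valence configurations: Mg⁺ [Ne]3s¹, Al⁺ [Ne]3s².
The numbers (kJ/mol): Mg 1451, Al 1817.
Hence IE_2: Mg < Al.

Mg, Al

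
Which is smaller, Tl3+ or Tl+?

Both ions have Z = 81 protons, but Tl3+ has lost more electrons, so its remaining electrons feel a larger effective nuclear charge per electron and are pulled in more tightly.
Higher positive charge → smaller ion, so Tl+ > Tl3+.

Tl3+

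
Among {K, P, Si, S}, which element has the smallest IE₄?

Si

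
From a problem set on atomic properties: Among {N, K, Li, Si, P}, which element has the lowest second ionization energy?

Si

The second ionization energy removes an electron from the +1 ion. For each element: N⁺ still has 4 valence electrons; K⁺ is the bare [Ar] core; Li⁺ is the bare [He] core; Si⁺ still has 3 valence electrons; P⁺ still has 4 valence electrons.
Pulling an electron out of a noble-gas core costs far more than removing a remaining valence electron, so K and Li sit at the high end of IE_2.
Valence configurations: N⁺ [He]2s²2p², Si⁺ [Ne]3s²3p¹, P⁺ [Ne]3s²3p².
The numbers (kJ/mol): N 2856, K 3052, Li 7298, Si 1577, P 1907.
Putting it together, IE_2: Si < P < N < K < Li.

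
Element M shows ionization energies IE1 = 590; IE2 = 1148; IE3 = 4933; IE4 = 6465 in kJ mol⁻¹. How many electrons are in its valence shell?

Look for the largest jump between consecutive ionization energies: IE3/IE2 ≈ 4.3, far larger than any earlier ratio.
That jump marks the point where a core electron is being removed. So the atom has 2 valence electrons.

2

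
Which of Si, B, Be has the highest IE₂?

B

The second ionization energy removes an electron from the +1 ion. For each element: Si⁺ still has 3 valence electrons; B⁺ still has 2 valence electrons; Be⁺ still has 1 valence electron.
All are still removing valence electrons, so compare the +1 ions as you would atoms: IE_2 generally rises across a period (higher Z_eff) and falls down a group (larger shell), subject to the usual subshell exceptions.
Valence configurations: Si⁺ [Ne]3s²3p¹, B⁺ [He]2s², Be⁺ [He]2s¹.
The numbers (kJ/mol): Si 1577, B 2427, Be 1757.
Overall IE_2 order: Si < Be < B.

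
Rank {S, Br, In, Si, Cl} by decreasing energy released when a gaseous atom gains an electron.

Si is in period 3, group 14; S is in period 3, group 16; Cl is in period 3, group 17; Br is in period 4, group 17; In is in period 5, group 13.
EA tends to increase across a period and decrease down a group, though the pattern is less regular than for IE or radius.
Neither a single period nor a single group — weigh both effects.
Si > In: relative to In, both the across-period and down-group shifts push Si's electron affinity up.
S > Si: S lies to the right of Si in period 3, so the across-period effect alone puts S higher.
Br > S: period and group pull opposite ways; the across-period shift dominates (325 vs 200 kJ/mol).
Cl > Br: they share group 17; the group trend gives Cl the larger value.
Tabulated electron affinity (kJ/mol): Si 134, S 200, Cl 349, Br 325, In 29.
So from highest to lowest: Cl > Br > S > Si > In.

Cl > Br > S > Si > In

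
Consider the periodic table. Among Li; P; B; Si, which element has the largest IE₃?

After 2 electrons have been removed, what remains? Li²⁺ is already 1 electron into the core; P²⁺ still has 3 valence electrons; B²⁺ still has 1 valence electron; Si²⁺ still has 2 valence electrons.
Breaking into a closed-shell core is much more expensive than removing a leftover valence electron — Li has the largest IE_3 here.
Valence configurations: P²⁺ [Ne]3s²3p¹, B²⁺ [He]2s¹, Si²⁺ [Ne]3s².
P²⁺ loses a lone 3p electron whereas Si²⁺ must break into a filled 3s² pair, so IE_3(Si) > IE_3(P) even though P has the higher nuclear charge.
Tabulated IE_3 (kJ/mol): Li 11815, P 2914, B 3660, Si 3232.
Putting it together, IE_3: P < Si < B < Li.

Li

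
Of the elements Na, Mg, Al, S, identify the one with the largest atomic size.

Na

Na is in period 3, group 1; Mg is in period 3, group 2; Al is in period 3, group 13; S is in period 3, group 16.
Atomic radius shrinks across a period as nuclear charge pulls the same shell inward, and grows down a group as new shells are added.
All lie in period 3, so atomic radius increases right to left.
The largest atomic size among these belongs to Na.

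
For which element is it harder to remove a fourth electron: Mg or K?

Mg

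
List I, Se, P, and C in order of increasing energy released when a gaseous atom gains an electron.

C is in period 2, group 14; P is in period 3, group 15; Se is in period 4, group 16; I is in period 5, group 17.
Atoms with high Z_eff and room in the valence shell (especially the halogens) have the most exothermic electron affinities.
These sit on a diagonal, where the across-period and down-group effects partly cancel.
C > P: the two effects oppose for this pair; the down-group effect wins (122 vs 72 kJ/mol).
Se > C: period and group pull opposite ways; the across-period shift dominates (195 vs 122 kJ/mol).
I > Se: the two effects oppose for this pair; the across-period effect wins (295 vs 195 kJ/mol).
For reference (kJ/mol): C 122, P 72, Se 195, I 295.
So from lowest to highest: P < C < Se < I.

P < C < Se < I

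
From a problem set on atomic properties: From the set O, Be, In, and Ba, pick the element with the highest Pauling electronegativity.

Electronegativity increases across a period and decreases down a group, tracking effective nuclear charge and atomic size.
Neither a single period nor a single group — weigh both effects.
Be > Ba: Be sits above Ba in group 2, so the down-group effect alone puts Be higher.
In > Be: period and group pull opposite ways; the across-period shift dominates (1.78 vs 1.57).
O > In: both effects reinforce here, so O is clearly the higher of the two.
Tabulated electronegativity (Pauling): Be 1.57, O 3.44, In 1.78, Ba 0.89.
The highest Pauling electronegativity among these belongs to O.

O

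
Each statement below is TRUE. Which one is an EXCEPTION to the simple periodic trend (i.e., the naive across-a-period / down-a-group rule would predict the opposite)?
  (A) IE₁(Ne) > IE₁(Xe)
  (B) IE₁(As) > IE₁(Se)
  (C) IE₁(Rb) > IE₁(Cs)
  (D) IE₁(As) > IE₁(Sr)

The general trend: first ionization energy increases across a period and decreases down a group.
(A) Ne (period 2, group 18) vs Xe (period 5, group 18): the stated order agrees with the simple trend.
(B) As (period 4, group 15) vs Se (period 4, group 16): the stated order contradicts the simple trend.
(C) Rb (period 5, group 1) vs Cs (period 6, group 1): the stated order agrees with the simple trend.
(D) As (period 4, group 15) vs Sr (period 5, group 2): the stated order agrees with the simple trend.
The exception is (B): Se (4p⁴) ionizes more easily than half-filled As (4p³).

(B)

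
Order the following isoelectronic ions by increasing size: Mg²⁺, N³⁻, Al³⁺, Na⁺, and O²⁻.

All of these have 10 electrons, so size is governed by nuclear charge alone: the more protons, the stronger the pull on the same electron cloud, and the smaller the ion.
Nuclear charges: Al³⁺ (Z=13), Mg²⁺ (Z=12), Na⁺ (Z=11), O²⁻ (Z=8), N³⁻ (Z=7).
Smallest to largest: Al³⁺ < Mg²⁺ < Na⁺ < O²⁻ < N³⁻.

Al³⁺, Mg²⁺, Na⁺, O²⁻, N³⁻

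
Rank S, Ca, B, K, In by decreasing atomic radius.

B is in period 2, group 13; S is in period 3, group 16; K is in period 4, group 1; Ca is in period 4, group 2; In is in period 5, group 13.
Atomic radius shrinks across a period as nuclear charge pulls the same shell inward, and grows down a group as new shells are added.
Here both period and group differ, so the two effects have to be weighed against each other.
S > B: period and group pull opposite ways; the down-group shift dominates (103 vs 85 pm).
In > S: relative to S, both the across-period and down-group shifts push In's atomic radius up.
Ca > In: the two effects oppose for this pair; the across-period effect wins (171 vs 142 pm).
K > Ca: both are in period 4; the period trend gives K the larger value.
Tabulated atomic radius (pm): B 85, S 103, K 196, Ca 171, In 142.
So from largest to smallest: K > Ca > In > S > B.

K, Ca, In, S, B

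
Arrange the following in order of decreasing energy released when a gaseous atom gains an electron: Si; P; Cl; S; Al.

Cl > S > Si > P > Al

Al is in period 3, group 13; Si is in period 3, group 14; P is in period 3, group 15; S is in period 3, group 16; Cl is in period 3, group 17.
Atoms with high Z_eff and room in the valence shell (especially the halogens) have the most exothermic electron affinities.
All lie in period 3; the across-period trend (electron affinity increases left to right) applies, with the exception below.
Note the exception: Si has a higher electron affinity than P, contrary to the simple trend — adding an electron to P's half-filled 3p³ is unfavourable, so Si (3p²) has the more exothermic EA.
Tabulated electron affinity (kJ/mol): Al 42, Si 134, P 72, S 200, Cl 349.
So from highest to lowest: Cl > S > Si > P > Al.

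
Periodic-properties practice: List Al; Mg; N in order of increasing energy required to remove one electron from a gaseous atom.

N is in period 2, group 15; Mg is in period 3, group 2; Al is in period 3, group 13.
First ionization energy rises across a period (greater Z_eff holds electrons more tightly) and falls down a group (valence electrons are farther from the nucleus).
Neither a single period nor a single group — weigh both effects.
Mg > Al: this pair runs against the simple trend — see the exception note.
N > Mg: both effects reinforce here, so N is clearly the higher of the two.
Note the exception: Mg has a higher first ionization energy than Al, contrary to the simple trend — Al's single 3p electron is easier to remove than one from Mg's filled 3s².
For reference (kJ/mol): N 1402, Mg 738, Al 578.
So from lowest to highest: Al < Mg < N.

Al, Mg, N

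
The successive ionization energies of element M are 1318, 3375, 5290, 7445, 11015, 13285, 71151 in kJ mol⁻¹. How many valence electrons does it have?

Look for the largest jump between consecutive ionization energies: IE7/IE6 ≈ 5.4, far larger than any earlier ratio.
That jump marks the point where a core electron is being removed. So the atom has 6 valence electrons.

6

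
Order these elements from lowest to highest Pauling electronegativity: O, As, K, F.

Smaller atoms with higher effective nuclear charge are more electronegative.
Neither a single period nor a single group — weigh both effects.
As > K: both are in period 4; the period trend gives As the larger value.
O > As: both effects reinforce here, so O is clearly the higher of the two.
F > O: both are in period 2; the period trend gives F the larger value.
For reference (Pauling): O 3.44, F 3.98, K 0.82, As 2.18.
So from lowest to highest: K < As < O < F.

K < As < O < F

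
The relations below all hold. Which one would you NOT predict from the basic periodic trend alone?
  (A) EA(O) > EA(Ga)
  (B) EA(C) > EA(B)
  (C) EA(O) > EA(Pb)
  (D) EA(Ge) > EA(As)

(D)

The general trend: electron affinity increases across a period and decreases down a group.
(A) O (period 2, group 16) vs Ga (period 4, group 13): the stated order agrees with the simple trend.
(B) C (period 2, group 14) vs B (period 2, group 13): the stated order agrees with the simple trend.
(C) O (period 2, group 16) vs Pb (period 6, group 14): the stated order agrees with the simple trend.
(D) Ge (period 4, group 14) vs As (period 4, group 15): the stated order contradicts the simple trend.
The exception is (D): adding an electron to As's half-filled 4p³ is unfavourable, so Ge (4p²) has the more exothermic EA.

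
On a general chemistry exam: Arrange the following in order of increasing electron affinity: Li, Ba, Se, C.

Ba, Li, C, Se

Li is in period 2, group 1; C is in period 2, group 14; Se is in period 4, group 16; Ba is in period 6, group 2.
Electron affinity generally becomes more exothermic across a period toward the halogens and less exothermic down a group.
Here both period and group differ, so the two effects have to be weighed against each other.
Li > Ba: period and group pull opposite ways; the down-group shift dominates (60 vs 14 kJ/mol).
C > Li: both are in period 2; the period trend gives C the larger value.
Se > C: period and group pull opposite ways; the across-period shift dominates (195 vs 122 kJ/mol).
Approximate values (kJ/mol): Li 60, C 122, Se 195, Ba 14.
So from lowest to highest: Ba < Li < C < Se.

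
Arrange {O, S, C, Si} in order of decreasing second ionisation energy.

O, C, S, Si

After 1 electron has been removed, what remains? O⁺ still has 5 valence electrons; S⁺ still has 5 valence electrons; C⁺ still has 3 valence electrons; Si⁺ still has 3 valence electrons.
All are still removing valence electrons, so compare the +1 ions as you would atoms: IE_2 generally rises across a period (higher Z_eff) and falls down a group (larger shell), subject to the usual subshell exceptions.
Valence configurations: O⁺ [He]2s²2p³, S⁺ [Ne]3s²3p³, C⁺ [He]2s²2p¹, Si⁺ [Ne]3s²3p¹.
The numbers (kJ/mol): O 3388, S 2252, C 2353, Si 1577.
Putting it together, IE_2: Si < S < C < O.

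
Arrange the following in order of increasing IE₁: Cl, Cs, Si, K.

Cs < K < Si < Cl

Si is in period 3, group 14; Cl is in period 3, group 17; K is in period 4, group 1; Cs is in period 6, group 1.
Across a period the outer electron is held more tightly (higher IE₁); down a group it sits in a higher shell, more shielded, and comes off more easily.
Neither a single period nor a single group — weigh both effects.
K > Cs: K sits above Cs in group 1, so the down-group effect alone puts K higher.
Si > K: relative to K, both the across-period and down-group shifts push Si's first ionization energy up.
Cl > Si: both are in period 3; the period trend gives Cl the larger value.
Tabulated first ionization energy (kJ/mol): Si 786, Cl 1251, K 419, Cs 376.
So from lowest to highest: Cs < K < Si < Cl.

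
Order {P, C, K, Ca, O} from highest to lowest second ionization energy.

O, K, C, P, Ca

After 1 electron has been removed, what remains? P⁺ still has 4 valence electrons; C⁺ still has 3 valence electrons; K⁺ is the bare [Ar] core; Ca⁺ still has 1 valence electron; O⁺ still has 5 valence electrons.
Usually core removal costs more than valence removal, but here the competition is close: a tightly held n=2 valence electron can cost more to remove than an n=3 core electron, so the actual values have to decide it.
Valence configurations: P⁺ [Ne]3s²3p², C⁺ [He]2s²2p¹, Ca⁺ [Ar]4s¹, O⁺ [He]2s²2p³.
Tabulated IE_2 (kJ/mol): P 1907, C 2353, K 3052, Ca 1145, O 3388.
Putting it together, IE_2: Ca < P < C < K < O.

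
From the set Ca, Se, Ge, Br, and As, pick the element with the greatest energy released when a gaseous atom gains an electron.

Br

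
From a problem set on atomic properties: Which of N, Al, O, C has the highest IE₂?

O

After 1 electron has been removed, what remains? N⁺ still has 4 valence electrons; Al⁺ still has 2 valence electrons; O⁺ still has 5 valence electrons; C⁺ still has 3 valence electrons.
All are still removing valence electrons, so compare the +1 ions as you would atoms: IE_2 generally rises across a period (higher Z_eff) and falls down a group (larger shell), subject to the usual subshell exceptions.
Valence configurations: N⁺ [He]2s²2p², Al⁺ [Ne]3s², O⁺ [He]2s²2p³, C⁺ [He]2s²2p¹.
The numbers (kJ/mol): N 2856, Al 1817, O 3388, C 2353.
Putting it together, IE_2: Al < C < N < O.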